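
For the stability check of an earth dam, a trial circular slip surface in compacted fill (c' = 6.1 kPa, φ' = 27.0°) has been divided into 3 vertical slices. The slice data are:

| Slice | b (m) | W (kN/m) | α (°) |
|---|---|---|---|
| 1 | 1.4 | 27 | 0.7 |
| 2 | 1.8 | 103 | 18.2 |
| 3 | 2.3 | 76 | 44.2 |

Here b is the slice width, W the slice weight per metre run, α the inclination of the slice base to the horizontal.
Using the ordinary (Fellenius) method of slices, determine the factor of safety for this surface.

Ordinary method of slices: FS = Σ[c'·Δl_i + (W_i cosα_i)·tanφ'] / Σ W_i sinα_i, with Δl_i = b_i / cosα_i.
Slice 1: Δl = 1.4/cos0.7° = 1.400 m; N'_1 = 27·cos0.7° = 27.0; c'Δl = 8.54; W sinα = 0.3
Slice 2: Δl = 1.8/cos18.2° = 1.895 m; N'_2 = 103·cos18.2° = 97.8; c'Δl = 11.56; W sinα = 32.2
Slice 3: Δl = 2.3/cos44.2° = 3.208 m; N'_3 = 76·cos44.2° = 54.5; c'Δl = 19.57; W sinα = 53.0
Σc'Δl = 39.7 kN/m; ΣN' = 179.3 kN/m; ΣW sinα = 85.5 kN/m
Resisting = 39.7 + 179.3·tan27.0° = 39.7 + 91.4 = 131.0 kN/m
FS = 131.0 / 85.5 = 1.533

FS = 1.53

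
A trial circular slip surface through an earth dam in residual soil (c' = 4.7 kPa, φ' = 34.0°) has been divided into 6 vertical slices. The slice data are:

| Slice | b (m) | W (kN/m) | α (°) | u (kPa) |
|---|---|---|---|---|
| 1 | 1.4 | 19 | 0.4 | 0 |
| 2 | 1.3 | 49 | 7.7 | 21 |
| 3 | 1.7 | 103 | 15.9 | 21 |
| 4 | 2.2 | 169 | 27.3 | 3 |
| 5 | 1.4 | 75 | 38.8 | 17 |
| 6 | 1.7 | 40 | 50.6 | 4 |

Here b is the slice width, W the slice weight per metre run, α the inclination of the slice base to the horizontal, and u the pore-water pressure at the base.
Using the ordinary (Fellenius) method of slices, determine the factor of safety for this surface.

Ordinary method of slices: FS = Σ[c'·Δl_i + (W_i cosα_i − u_i·Δl_i)·tanφ'] / Σ W_i sinα_i, with Δl_i = b_i / cosα_i.
Slice 1: Δl = 1.4/cos0.4° = 1.400 m; N'_1 = 19·cos0.4° − 0·1.400 = 19.0; c'Δl = 6.58; W sinα = 0.1
Slice 2: Δl = 1.3/cos7.7° = 1.312 m; N'_2 = 49·cos7.7° − 21·1.312 = 21.0; c'Δl = 6.17; W sinα = 6.6
Slice 3: Δl = 1.7/cos15.9° = 1.768 m; N'_3 = 103·cos15.9° − 21·1.768 = 61.9; c'Δl = 8.31; W sinα = 28.2
Slice 4: Δl = 2.2/cos27.3° = 2.476 m; N'_4 = 169·cos27.3° − 3·2.476 = 142.7; c'Δl = 11.64; W sinα = 77.5
Slice 5: Δl = 1.4/cos38.8° = 1.796 m; N'_5 = 75·cos38.8° − 17·1.796 = 27.9; c'Δl = 8.44; W sinα = 47.0
Slice 6: Δl = 1.7/cos50.6° = 2.678 m; N'_6 = 40·cos50.6° − 4·2.678 = 14.7; c'Δl = 12.59; W sinα = 30.9
Σc'Δl = 53.7 kN/m; ΣN' = 287.3 kN/m; ΣW sinα = 190.3 kN/m
Resisting = 53.7 + 287.3·tan34.0° = 53.7 + 193.8 = 247.5 kN/m
FS = 247.5 / 190.3 = 1.300

FS = 1.30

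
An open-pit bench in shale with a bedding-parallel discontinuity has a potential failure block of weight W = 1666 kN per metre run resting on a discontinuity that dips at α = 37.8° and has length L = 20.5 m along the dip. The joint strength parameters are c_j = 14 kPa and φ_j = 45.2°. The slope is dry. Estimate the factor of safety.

Resolving the block weight along and normal to the plane and applying the Mohr–Coulomb strength on the joint:
N' = W cosα = 1666·cos37.8° = 1316.4 kN/m
Driving force T = W sinα = 1666·sin37.8° = 1021.1 kN/m
Resisting force R = c_j·L + N'·tanφ_j = 14·20.5 + 1316.4·tan45.2° = 287.0 + 1325.6 = 1612.6 kN/m
FS = R / T = 1612.6 / 1021.1 = 1.579

FS = 1.58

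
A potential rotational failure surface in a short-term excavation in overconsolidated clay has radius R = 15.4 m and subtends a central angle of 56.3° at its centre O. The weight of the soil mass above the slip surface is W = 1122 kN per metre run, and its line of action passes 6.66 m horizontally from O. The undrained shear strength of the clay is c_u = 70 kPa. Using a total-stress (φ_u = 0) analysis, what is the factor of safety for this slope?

Taking moments about the centre O, the resisting moment is provided by the undrained shear strength acting along the arc:
Arc length L_a = R·θ = 15.4·(56.3°·π/180) = 15.4·0.9826 = 15.13 m
M_R = c_u·L_a·R = 70·15.13·15.4 = 16312.7 kN·m/m
M_D = W·d = 1122·6.66 = 7472.5 kN·m/m
FS = M_R / M_D = 16312.7 / 7472.5 = 2.183

FS = 2.18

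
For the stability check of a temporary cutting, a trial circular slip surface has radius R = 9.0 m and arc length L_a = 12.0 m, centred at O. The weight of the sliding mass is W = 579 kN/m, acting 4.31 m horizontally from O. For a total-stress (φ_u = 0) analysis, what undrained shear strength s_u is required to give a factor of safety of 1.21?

s_u = 28.0 kPa

FS = s_u·L_a·R / (W·d), so s_u = FS·W·d / (L_a·R).
s_u = 1.21·579·4.31 / (12.00·9.0) = 3019.5 / 108.00 = 27.96 kPa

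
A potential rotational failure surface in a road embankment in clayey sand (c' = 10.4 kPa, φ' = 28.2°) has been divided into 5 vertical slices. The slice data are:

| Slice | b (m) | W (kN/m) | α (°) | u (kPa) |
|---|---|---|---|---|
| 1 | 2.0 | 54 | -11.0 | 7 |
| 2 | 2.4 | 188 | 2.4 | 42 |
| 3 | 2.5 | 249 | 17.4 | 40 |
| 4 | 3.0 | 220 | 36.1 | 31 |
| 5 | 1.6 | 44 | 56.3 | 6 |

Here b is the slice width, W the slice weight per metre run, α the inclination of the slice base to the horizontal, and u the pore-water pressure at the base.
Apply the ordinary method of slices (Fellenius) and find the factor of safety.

FS = 1.33

Ordinary method of slices: FS = Σ[c'·Δl_i + (W_i cosα_i − u_i·Δl_i)·tanφ'] / Σ W_i sinα_i, with Δl_i = b_i / cosα_i.
Slice 1: Δl = 2.0/cos(-11.0°) = 2.037 m; N'_1 = 54·cos(-11.0°) − 7·2.037 = 38.7; c'Δl = 21.19; W sinα = -10.3
Slice 2: Δl = 2.4/cos2.4° = 2.402 m; N'_2 = 188·cos2.4° − 42·2.402 = 86.9; c'Δl = 24.98; W sinα = 7.9
Slice 3: Δl = 2.5/cos17.4° = 2.620 m; N'_3 = 249·cos17.4° − 40·2.620 = 132.8; c'Δl = 27.25; W sinα = 74.5
Slice 4: Δl = 3.0/cos36.1° = 3.713 m; N'_4 = 220·cos36.1° − 31·3.713 = 62.7; c'Δl = 38.61; W sinα = 129.6
Slice 5: Δl = 1.6/cos56.3° = 2.884 m; N'_5 = 44·cos56.3° − 6·2.884 = 7.1; c'Δl = 29.99; W sinα = 36.6
Σc'Δl = 142.0 kN/m; ΣN' = 328.3 kN/m; ΣW sinα = 238.3 kN/m
Resisting = 142.0 + 328.3·tan28.2° = 142.0 + 176.0 = 318.0 kN/m
FS = 318.0 / 238.3 = 1.335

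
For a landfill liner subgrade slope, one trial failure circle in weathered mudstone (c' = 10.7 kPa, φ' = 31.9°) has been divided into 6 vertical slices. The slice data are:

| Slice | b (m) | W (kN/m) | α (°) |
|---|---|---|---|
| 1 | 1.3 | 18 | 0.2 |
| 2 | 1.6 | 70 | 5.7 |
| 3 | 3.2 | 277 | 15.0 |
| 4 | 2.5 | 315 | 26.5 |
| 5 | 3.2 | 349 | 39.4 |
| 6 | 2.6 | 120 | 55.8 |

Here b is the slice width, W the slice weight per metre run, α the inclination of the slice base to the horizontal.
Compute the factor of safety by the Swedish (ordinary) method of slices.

Ordinary method of slices: FS = Σ[c'·Δl_i + (W_i cosα_i)·tanφ'] / Σ W_i sinα_i, with Δl_i = b_i / cosα_i.
Slice 1: Δl = 1.3/cos0.2° = 1.300 m; N'_1 = 18·cos0.2° = 18.0; c'Δl = 13.91; W sinα = 0.1
Slice 2: Δl = 1.6/cos5.7° = 1.608 m; N'_2 = 70·cos5.7° = 69.7; c'Δl = 17.21; W sinα = 7.0
Slice 3: Δl = 3.2/cos15.0° = 3.313 m; N'_3 = 277·cos15.0° = 267.6; c'Δl = 35.45; W sinα = 71.7
Slice 4: Δl = 2.5/cos26.5° = 2.794 m; N'_4 = 315·cos26.5° = 281.9; c'Δl = 29.89; W sinα = 140.6
Slice 5: Δl = 3.2/cos39.4° = 4.141 m; N'_5 = 349·cos39.4° = 269.7; c'Δl = 44.31; W sinα = 221.5
Slice 6: Δl = 2.6/cos55.8° = 4.626 m; N'_6 = 120·cos55.8° = 67.5; c'Δl = 49.49; W sinα = 99.2
Σc'Δl = 190.3 kN/m; ΣN' = 974.3 kN/m; ΣW sinα = 540.0 kN/m
Resisting = 190.3 + 974.3·tan31.9° = 190.3 + 606.4 = 796.7 kN/m
FS = 796.7 / 540.0 = 1.475

FS = 1.48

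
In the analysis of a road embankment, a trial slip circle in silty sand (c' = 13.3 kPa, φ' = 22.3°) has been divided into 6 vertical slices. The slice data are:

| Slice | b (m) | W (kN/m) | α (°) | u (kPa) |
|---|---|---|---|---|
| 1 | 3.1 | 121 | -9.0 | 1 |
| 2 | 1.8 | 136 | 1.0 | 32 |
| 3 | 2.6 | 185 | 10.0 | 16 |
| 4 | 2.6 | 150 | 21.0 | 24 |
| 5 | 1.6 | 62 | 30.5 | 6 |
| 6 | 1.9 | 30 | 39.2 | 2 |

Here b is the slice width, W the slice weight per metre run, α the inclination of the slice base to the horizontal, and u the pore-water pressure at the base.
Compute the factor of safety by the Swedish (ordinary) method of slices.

FS = 3.23

Ordinary method of slices: FS = Σ[c'·Δl_i + (W_i cosα_i − u_i·Δl_i)·tanφ'] / Σ W_i sinα_i, with Δl_i = b_i / cosα_i.
Slice 1: Δl = 3.1/cos(-9.0°) = 3.139 m; N'_1 = 121·cos(-9.0°) − 1·3.139 = 116.4; c'Δl = 41.74; W sinα = -18.9
Slice 2: Δl = 1.8/cos1.0° = 1.800 m; N'_2 = 136·cos1.0° − 32·1.800 = 78.4; c'Δl = 23.94; W sinα = 2.4
Slice 3: Δl = 2.6/cos10.0° = 2.640 m; N'_3 = 185·cos10.0° − 16·2.640 = 139.9; c'Δl = 35.11; W sinα = 32.1
Slice 4: Δl = 2.6/cos21.0° = 2.785 m; N'_4 = 150·cos21.0° − 24·2.785 = 73.2; c'Δl = 37.04; W sinα = 53.8
Slice 5: Δl = 1.6/cos30.5° = 1.857 m; N'_5 = 62·cos30.5° − 6·1.857 = 42.3; c'Δl = 24.70; W sinα = 31.5
Slice 6: Δl = 1.9/cos39.2° = 2.452 m; N'_6 = 30·cos39.2° − 2·2.452 = 18.3; c'Δl = 32.61; W sinα = 19.0
Σc'Δl = 195.1 kN/m; ΣN' = 468.5 kN/m; ΣW sinα = 119.8 kN/m
Resisting = 195.1 + 468.5·tan22.3° = 195.1 + 192.2 = 387.3 kN/m
FS = 387.3 / 119.8 = 3.234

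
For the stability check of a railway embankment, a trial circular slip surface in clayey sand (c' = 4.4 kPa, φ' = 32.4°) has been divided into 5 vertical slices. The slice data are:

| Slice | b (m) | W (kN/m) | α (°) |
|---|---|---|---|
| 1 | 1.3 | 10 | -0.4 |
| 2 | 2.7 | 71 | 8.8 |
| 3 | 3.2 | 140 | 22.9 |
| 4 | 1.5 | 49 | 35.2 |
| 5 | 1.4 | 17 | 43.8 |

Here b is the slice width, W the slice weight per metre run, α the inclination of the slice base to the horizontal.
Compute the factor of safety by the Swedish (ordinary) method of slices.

FS = 2.05

Ordinary method of slices: FS = Σ[c'·Δl_i + (W_i cosα_i)·tanφ'] / Σ W_i sinα_i, with Δl_i = b_i / cosα_i.
Slice 1: Δl = 1.3/cos(-0.4°) = 1.300 m; N'_1 = 10·cos(-0.4°) = 10.0; c'Δl = 5.72; W sinα = -0.1
Slice 2: Δl = 2.7/cos8.8° = 2.732 m; N'_2 = 71·cos8.8° = 70.2; c'Δl = 12.02; W sinα = 10.9
Slice 3: Δl = 3.2/cos22.9° = 3.474 m; N'_3 = 140·cos22.9° = 129.0; c'Δl = 15.28; W sinα = 54.5
Slice 4: Δl = 1.5/cos35.2° = 1.836 m; N'_4 = 49·cos35.2° = 40.0; c'Δl = 8.08; W sinα = 28.2
Slice 5: Δl = 1.4/cos43.8° = 1.940 m; N'_5 = 17·cos43.8° = 12.3; c'Δl = 8.53; W sinα = 11.8
Σc'Δl = 49.6 kN/m; ΣN' = 261.4 kN/m; ΣW sinα = 105.3 kN/m
Resisting = 49.6 + 261.4·tan32.4° = 49.6 + 165.9 = 215.6 kN/m
FS = 215.6 / 105.3 = 2.047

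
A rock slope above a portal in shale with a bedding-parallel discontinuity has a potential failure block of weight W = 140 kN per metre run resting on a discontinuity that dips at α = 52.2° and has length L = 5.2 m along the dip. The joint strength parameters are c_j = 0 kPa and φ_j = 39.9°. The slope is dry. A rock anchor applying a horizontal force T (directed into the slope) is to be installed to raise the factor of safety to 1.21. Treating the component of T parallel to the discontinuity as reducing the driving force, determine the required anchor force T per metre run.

Resolving forces along and normal to the sliding plane, with the horizontal anchor force T adding T·sinα to the effective normal force and T·cosα acting up the plane against the driving force:
FS = [c_jL + (W cosα + T sinα) tanφ_j] / [W sinα − T cosα]
Without the anchor: N' = 85.8 kN/m, driving T_d = 110.6 kN/m, resisting R = 0·5.2 + 85.8·tan39.9° = 71.7 kN/m, FS = 0.65.
Setting FS = 1.21 and solving for T:
1.21·(110.6 − T cos52.2°) = 71.7 + T sin52.2°·tan39.9°
T·(sin52.2°·tan39.9° + 1.21·cos52.2°) = 1.21·110.6 − 71.7
T·(0.7902·0.8361 + 1.21·0.6129) = 133.9 − 71.7 = 62.1
T·1.4023 = 62.1
T = 44.3 kN/m

T = 44 kN/m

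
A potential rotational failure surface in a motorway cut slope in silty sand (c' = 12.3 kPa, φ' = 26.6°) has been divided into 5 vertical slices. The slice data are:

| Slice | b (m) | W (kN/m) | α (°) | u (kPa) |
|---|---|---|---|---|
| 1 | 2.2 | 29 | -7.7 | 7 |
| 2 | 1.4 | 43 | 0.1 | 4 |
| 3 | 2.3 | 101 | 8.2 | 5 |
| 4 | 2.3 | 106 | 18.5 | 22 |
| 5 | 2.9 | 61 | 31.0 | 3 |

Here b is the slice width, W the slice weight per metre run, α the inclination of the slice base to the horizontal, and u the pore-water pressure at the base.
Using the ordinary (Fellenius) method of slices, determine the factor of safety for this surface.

Ordinary method of slices: FS = Σ[c'·Δl_i + (W_i cosα_i − u_i·Δl_i)·tanφ'] / Σ W_i sinα_i, with Δl_i = b_i / cosα_i.
Slice 1: Δl = 2.2/cos(-7.7°) = 2.220 m; N'_1 = 29·cos(-7.7°) − 7·2.220 = 13.2; c'Δl = 27.31; W sinα = -3.9
Slice 2: Δl = 1.4/cos0.1° = 1.400 m; N'_2 = 43·cos0.1° − 4·1.400 = 37.4; c'Δl = 17.22; W sinα = 0.1
Slice 3: Δl = 2.3/cos8.2° = 2.324 m; N'_3 = 101·cos8.2° − 5·2.324 = 88.3; c'Δl = 28.58; W sinα = 14.4
Slice 4: Δl = 2.3/cos18.5° = 2.425 m; N'_4 = 106·cos18.5° − 22·2.425 = 47.2; c'Δl = 29.83; W sinα = 33.6
Slice 5: Δl = 2.9/cos31.0° = 3.383 m; N'_5 = 61·cos31.0° − 3·3.383 = 42.1; c'Δl = 41.61; W sinα = 31.4
Σc'Δl = 144.6 kN/m; ΣN' = 228.2 kN/m; ΣW sinα = 75.6 kN/m
Resisting = 144.6 + 228.2·tan26.6° = 144.6 + 114.3 = 258.9 kN/m
FS = 258.9 / 75.6 = 3.422

FS = 3.42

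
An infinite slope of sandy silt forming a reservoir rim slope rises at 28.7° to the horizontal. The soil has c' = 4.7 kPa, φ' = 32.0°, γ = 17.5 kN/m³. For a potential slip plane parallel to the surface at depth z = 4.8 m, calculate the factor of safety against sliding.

FS = 1.27

For an infinite slope with a slip plane parallel to the surface (no pore pressure): FS = [c' + γz cos²β tanφ'] / [γz sinβ cosβ].
γz = 17.5·4.8 = 84.00 kN/m²
Numerator = 4.7 + 84.00·cos²28.7°·tan32.0° = 4.7 + 84.00·0.7694·0.6249 = 45.084 kPa
Denominator = 84.00·sin28.7°·cos28.7° = 84.00·0.4802·0.8771 = 35.383 kPa
FS = 45.084 / 35.383 = 1.274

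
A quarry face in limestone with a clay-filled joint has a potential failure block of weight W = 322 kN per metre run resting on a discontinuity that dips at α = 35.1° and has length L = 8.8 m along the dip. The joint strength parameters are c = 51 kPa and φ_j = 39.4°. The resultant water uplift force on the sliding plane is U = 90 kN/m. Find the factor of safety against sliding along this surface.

FS = 3.19

Resolving the block weight along and normal to the plane and applying the Mohr–Coulomb strength on the joint:
N' = W cosα − U = 322·cos35.1° − 90 = 173.4 kN/m
Driving force T = W sinα = 322·sin35.1° = 185.2 kN/m
Resisting force R = c·L + N'·tanφ_j = 51·8.8 + 173.4·tan39.4° = 448.8 + 142.5 = 591.3 kN/m
FS = R / T = 591.3 / 185.2 = 3.193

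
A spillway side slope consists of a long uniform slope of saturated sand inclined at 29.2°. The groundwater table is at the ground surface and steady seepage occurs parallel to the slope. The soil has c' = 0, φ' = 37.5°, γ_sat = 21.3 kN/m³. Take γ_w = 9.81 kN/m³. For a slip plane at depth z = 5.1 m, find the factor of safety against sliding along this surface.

FS = 0.74

With seepage parallel to the slope and the water table at the surface, the effective normal stress on the slip plane uses the buoyant unit weight γ' = γ_sat − γ_w while the driving shear stress uses γ_sat:
FS = [c' + γ' z cos²β tanφ'] / [γ_sat z sinβ cosβ]
(For c' = 0 this reduces to FS = (γ'/γ_sat)·tanφ'/tanβ.)
γ' = 21.3 − 9.81 = 11.49 kN/m³
Numerator = 0.0 + 11.49·5.1·cos²29.2°·tan37.5° = 0.0 + 11.49·5.1·0.7620·0.7673 = 34.263 kPa
Denominator = 21.3·5.1·sin29.2°·cos29.2° = 21.3·5.1·0.4879·0.8729 = 46.262 kPa
FS = 34.263 / 46.262 = 0.741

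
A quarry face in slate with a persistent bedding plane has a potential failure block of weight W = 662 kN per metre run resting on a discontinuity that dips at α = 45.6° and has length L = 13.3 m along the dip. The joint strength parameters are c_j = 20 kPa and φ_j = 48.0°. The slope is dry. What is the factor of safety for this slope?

FS = 1.65

Resolving the block weight along and normal to the plane and applying the Mohr–Coulomb strength on the joint:
N' = W cosα = 662·cos45.6° = 463.2 kN/m
Driving force T = W sinα = 662·sin45.6° = 473.0 kN/m
Resisting force R = c_j·L + N'·tanφ_j = 20·13.3 + 463.2·tan48.0° = 266.0 + 514.4 = 780.4 kN/m
FS = R / T = 780.4 / 473.0 = 1.650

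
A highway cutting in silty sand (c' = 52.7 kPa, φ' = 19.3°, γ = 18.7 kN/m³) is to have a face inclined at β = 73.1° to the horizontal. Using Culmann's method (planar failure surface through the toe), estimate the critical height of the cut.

Culmann's analysis gives the critical failure plane at α_cr = (β + φ')/2 = (73.1 + 19.3)/2 = 46.2°, and the critical height
H_c = (4c'/γ) · sinβ cosφ' / [1 − cos(β − φ')]
    = (4·52.7/18.7) · sin73.1°·cos19.3° / [1 − cos(53.8°)]
    = 11.273 · 0.9568·0.9438 / [1 − 0.5906]
    = 11.273 · 0.9030 / 0.4094
    = 24.87 m

H_c = 24.87 m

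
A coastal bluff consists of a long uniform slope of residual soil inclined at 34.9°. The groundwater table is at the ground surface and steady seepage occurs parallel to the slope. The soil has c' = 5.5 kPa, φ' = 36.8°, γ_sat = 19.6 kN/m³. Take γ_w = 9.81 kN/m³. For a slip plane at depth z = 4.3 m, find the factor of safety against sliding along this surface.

With seepage parallel to the slope and the water table at the surface, the effective normal stress on the slip plane uses the buoyant unit weight γ' = γ_sat − γ_w while the driving shear stress uses γ_sat:
FS = [c' + γ' z cos²β tanφ'] / [γ_sat z sinβ cosβ]
γ' = 19.6 − 9.81 = 9.79 kN/m³
Numerator = 5.5 + 9.79·4.3·cos²34.9°·tan36.8° = 5.5 + 9.79·4.3·0.6726·0.7481 = 26.683 kPa
Denominator = 19.6·4.3·sin34.9°·cos34.9° = 19.6·4.3·0.5721·0.8202 = 39.548 kPa
FS = 26.683 / 39.548 = 0.675

FS = 0.67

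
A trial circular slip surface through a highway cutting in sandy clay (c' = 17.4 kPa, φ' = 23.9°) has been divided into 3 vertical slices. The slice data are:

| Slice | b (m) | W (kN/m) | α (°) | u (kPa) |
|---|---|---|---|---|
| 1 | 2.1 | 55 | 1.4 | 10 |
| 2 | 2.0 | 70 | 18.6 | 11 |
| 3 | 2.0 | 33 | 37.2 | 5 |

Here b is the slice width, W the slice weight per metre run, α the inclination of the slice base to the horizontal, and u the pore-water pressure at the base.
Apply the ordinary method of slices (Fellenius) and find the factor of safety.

FS = 3.60

Ordinary method of slices: FS = Σ[c'·Δl_i + (W_i cosα_i − u_i·Δl_i)·tanφ'] / Σ W_i sinα_i, with Δl_i = b_i / cosα_i.
Slice 1: Δl = 2.1/cos1.4° = 2.101 m; N'_1 = 55·cos1.4° − 10·2.101 = 34.0; c'Δl = 36.55; W sinα = 1.3
Slice 2: Δl = 2.0/cos18.6° = 2.110 m; N'_2 = 70·cos18.6° − 11·2.110 = 43.1; c'Δl = 36.72; W sinα = 22.3
Slice 3: Δl = 2.0/cos37.2° = 2.511 m; N'_3 = 33·cos37.2° − 5·2.511 = 13.7; c'Δl = 43.69; W sinα = 20.0
Σc'Δl = 117.0 kN/m; ΣN' = 90.8 kN/m; ΣW sinα = 43.6 kN/m
Resisting = 117.0 + 90.8·tan23.9° = 117.0 + 40.3 = 157.2 kN/m
FS = 157.2 / 43.6 = 3.604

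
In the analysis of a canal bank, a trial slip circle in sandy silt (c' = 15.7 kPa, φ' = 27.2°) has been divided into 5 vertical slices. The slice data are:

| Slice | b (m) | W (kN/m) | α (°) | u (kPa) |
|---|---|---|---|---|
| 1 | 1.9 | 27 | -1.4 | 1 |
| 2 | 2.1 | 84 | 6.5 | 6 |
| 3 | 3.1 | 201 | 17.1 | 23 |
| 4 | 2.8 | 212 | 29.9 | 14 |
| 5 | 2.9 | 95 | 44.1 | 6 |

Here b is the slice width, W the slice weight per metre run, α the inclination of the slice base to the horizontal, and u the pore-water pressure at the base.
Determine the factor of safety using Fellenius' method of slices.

FS = 1.80

Ordinary method of slices: FS = Σ[c'·Δl_i + (W_i cosα_i − u_i·Δl_i)·tanφ'] / Σ W_i sinα_i, with Δl_i = b_i / cosα_i.
Slice 1: Δl = 1.9/cos(-1.4°) = 1.901 m; N'_1 = 27·cos(-1.4°) − 1·1.901 = 25.1; c'Δl = 29.84; W sinα = -0.7
Slice 2: Δl = 2.1/cos6.5° = 2.114 m; N'_2 = 84·cos6.5° − 6·2.114 = 70.8; c'Δl = 33.18; W sinα = 9.5
Slice 3: Δl = 3.1/cos17.1° = 3.243 m; N'_3 = 201·cos17.1° − 23·3.243 = 117.5; c'Δl = 50.92; W sinα = 59.1
Slice 4: Δl = 2.8/cos29.9° = 3.230 m; N'_4 = 212·cos29.9° − 14·3.230 = 138.6; c'Δl = 50.71; W sinα = 105.7
Slice 5: Δl = 2.9/cos44.1° = 4.038 m; N'_5 = 95·cos44.1° − 6·4.038 = 44.0; c'Δl = 63.40; W sinα = 66.1
Σc'Δl = 228.1 kN/m; ΣN' = 395.9 kN/m; ΣW sinα = 239.7 kN/m
Resisting = 228.1 + 395.9·tan27.2° = 228.1 + 203.5 = 431.5 kN/m
FS = 431.5 / 239.7 = 1.800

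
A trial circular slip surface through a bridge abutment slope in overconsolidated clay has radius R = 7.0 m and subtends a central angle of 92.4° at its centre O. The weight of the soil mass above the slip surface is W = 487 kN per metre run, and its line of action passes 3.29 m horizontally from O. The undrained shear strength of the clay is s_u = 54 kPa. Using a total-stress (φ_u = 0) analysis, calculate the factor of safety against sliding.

Taking moments about the centre O, the resisting moment is provided by the undrained shear strength acting along the arc:
Arc length L_a = R·θ = 7.0·(92.4°·π/180) = 7.0·1.6127 = 11.29 m
M_R = s_u·L_a·R = 54·11.29·7.0 = 4267.2 kN·m/m
M_D = W·d = 487·3.29 = 1602.2 kN·m/m
FS = M_R / M_D = 4267.2 / 1602.2 = 2.663

FS = 2.66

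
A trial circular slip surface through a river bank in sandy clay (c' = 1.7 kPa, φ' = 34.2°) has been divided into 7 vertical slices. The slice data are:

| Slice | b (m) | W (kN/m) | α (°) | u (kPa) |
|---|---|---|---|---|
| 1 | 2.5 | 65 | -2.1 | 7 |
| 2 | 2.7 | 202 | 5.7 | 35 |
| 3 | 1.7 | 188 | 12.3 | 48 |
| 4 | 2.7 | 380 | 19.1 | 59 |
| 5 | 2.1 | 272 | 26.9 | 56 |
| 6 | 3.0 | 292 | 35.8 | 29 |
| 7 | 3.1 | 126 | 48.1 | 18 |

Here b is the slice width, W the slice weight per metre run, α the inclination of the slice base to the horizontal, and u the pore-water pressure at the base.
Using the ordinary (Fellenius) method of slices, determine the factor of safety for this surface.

Ordinary method of slices: FS = Σ[c'·Δl_i + (W_i cosα_i − u_i·Δl_i)·tanφ'] / Σ W_i sinα_i, with Δl_i = b_i / cosα_i.
Slice 1: Δl = 2.5/cos(-2.1°) = 2.502 m; N'_1 = 65·cos(-2.1°) − 7·2.502 = 47.4; c'Δl = 4.25; W sinα = -2.4
Slice 2: Δl = 2.7/cos5.7° = 2.713 m; N'_2 = 202·cos5.7° − 35·2.713 = 106.0; c'Δl = 4.61; W sinα = 20.1
Slice 3: Δl = 1.7/cos12.3° = 1.740 m; N'_3 = 188·cos12.3° − 48·1.740 = 100.2; c'Δl = 2.96; W sinα = 40.0
Slice 4: Δl = 2.7/cos19.1° = 2.857 m; N'_4 = 380·cos19.1° − 59·2.857 = 190.5; c'Δl = 4.86; W sinα = 124.3
Slice 5: Δl = 2.1/cos26.9° = 2.355 m; N'_5 = 272·cos26.9° − 56·2.355 = 110.7; c'Δl = 4.00; W sinα = 123.1
Slice 6: Δl = 3.0/cos35.8° = 3.699 m; N'_6 = 292·cos35.8° − 29·3.699 = 129.6; c'Δl = 6.29; W sinα = 170.8
Slice 7: Δl = 3.1/cos48.1° = 4.642 m; N'_7 = 126·cos48.1° − 18·4.642 = 0.6; c'Δl = 7.89; W sinα = 93.8
Σc'Δl = 34.9 kN/m; ΣN' = 685.0 kN/m; ΣW sinα = 569.7 kN/m
Resisting = 34.9 + 685.0·tan34.2° = 34.9 + 465.5 = 500.4 kN/m
FS = 500.4 / 569.7 = 0.878

FS = 0.88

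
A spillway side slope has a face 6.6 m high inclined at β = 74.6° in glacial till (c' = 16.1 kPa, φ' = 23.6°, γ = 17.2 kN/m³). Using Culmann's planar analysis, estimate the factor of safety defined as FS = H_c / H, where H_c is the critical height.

H_c = (4c'/γ) · sinβ cosφ' / [1 − cos(β − φ')]
    = (4·16.1/17.2) · sin74.6°·cos23.6° / [1 − cos51.0°]
    = 3.744 · 0.8835 / 0.3707 = 8.92 m
FS = H_c / H = 8.92 / 6.6 = 1.352

FS = 1.35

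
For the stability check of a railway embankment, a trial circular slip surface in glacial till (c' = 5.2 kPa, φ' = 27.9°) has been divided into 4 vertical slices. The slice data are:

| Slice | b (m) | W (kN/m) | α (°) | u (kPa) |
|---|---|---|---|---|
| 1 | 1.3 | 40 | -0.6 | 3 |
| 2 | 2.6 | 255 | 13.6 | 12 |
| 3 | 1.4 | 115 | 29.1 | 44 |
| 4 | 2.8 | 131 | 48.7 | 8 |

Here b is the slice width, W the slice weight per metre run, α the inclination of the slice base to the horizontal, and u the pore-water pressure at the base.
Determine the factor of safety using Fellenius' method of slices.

FS = 1.07

Ordinary method of slices: FS = Σ[c'·Δl_i + (W_i cosα_i − u_i·Δl_i)·tanφ'] / Σ W_i sinα_i, with Δl_i = b_i / cosα_i.
Slice 1: Δl = 1.3/cos(-0.6°) = 1.300 m; N'_1 = 40·cos(-0.6°) − 3·1.300 = 36.1; c'Δl = 6.76; W sinα = -0.4
Slice 2: Δl = 2.6/cos13.6° = 2.675 m; N'_2 = 255·cos13.6° − 12·2.675 = 215.8; c'Δl = 13.91; W sinα = 60.0
Slice 3: Δl = 1.4/cos29.1° = 1.602 m; N'_3 = 115·cos29.1° − 44·1.602 = 30.0; c'Δl = 8.33; W sinα = 55.9
Slice 4: Δl = 2.8/cos48.7° = 4.242 m; N'_4 = 131·cos48.7° − 8·4.242 = 52.5; c'Δl = 22.06; W sinα = 98.4
Σc'Δl = 51.1 kN/m; ΣN' = 334.4 kN/m; ΣW sinα = 213.9 kN/m
Resisting = 51.1 + 334.4·tan27.9° = 51.1 + 177.0 = 228.1 kN/m
FS = 228.1 / 213.9 = 1.066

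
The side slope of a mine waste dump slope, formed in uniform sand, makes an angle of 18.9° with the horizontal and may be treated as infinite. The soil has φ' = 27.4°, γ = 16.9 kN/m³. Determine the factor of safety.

For a dry cohesionless infinite slope the factor of safety is FS = tanφ' / tanβ.
FS = tan27.4° / tan18.9° = 0.5184 / 0.3424 = 1.514

FS = 1.51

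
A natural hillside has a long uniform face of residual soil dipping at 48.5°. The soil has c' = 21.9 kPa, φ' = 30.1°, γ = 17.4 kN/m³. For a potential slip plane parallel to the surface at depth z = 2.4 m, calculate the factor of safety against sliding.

FS = 1.57

For an infinite slope with a slip plane parallel to the surface (no pore pressure): FS = [c' + γz cos²β tanφ'] / [γz sinβ cosβ].
γz = 17.4·2.4 = 41.76 kN/m²
Numerator = 21.9 + 41.76·cos²48.5°·tan30.1° = 21.9 + 41.76·0.4391·0.5797 = 32.529 kPa
Denominator = 41.76·sin48.5°·cos48.5° = 41.76·0.7490·0.6626 = 20.724 kPa
FS = 32.529 / 20.724 = 1.570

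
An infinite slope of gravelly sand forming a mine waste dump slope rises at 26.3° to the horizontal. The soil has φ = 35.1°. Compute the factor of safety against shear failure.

For a dry cohesionless infinite slope the factor of safety is FS = tanφ / tanβ.
FS = tan35.1° / tan26.3° = 0.7028 / 0.4942 = 1.422

FS = 1.42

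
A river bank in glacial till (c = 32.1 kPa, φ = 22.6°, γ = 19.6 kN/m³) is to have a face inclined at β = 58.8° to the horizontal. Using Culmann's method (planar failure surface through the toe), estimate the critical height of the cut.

Culmann's analysis gives the critical failure plane at α_cr = (β + φ)/2 = (58.8 + 22.6)/2 = 40.7°, and the critical height
H_c = (4c/γ) · sinβ cosφ / [1 − cos(β − φ)]
    = (4·32.1/19.6) · sin58.8°·cos22.6° / [1 − cos(36.2°)]
    = 6.551 · 0.8554·0.9232 / [1 − 0.8070]
    = 6.551 · 0.7897 / 0.1930
    = 26.80 m

H_c = 26.80 m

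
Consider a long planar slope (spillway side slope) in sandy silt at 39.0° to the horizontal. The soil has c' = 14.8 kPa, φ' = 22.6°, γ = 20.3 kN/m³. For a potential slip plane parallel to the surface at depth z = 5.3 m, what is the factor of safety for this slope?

FS = 0.80

For an infinite slope with a slip plane parallel to the surface (no pore pressure): FS = [c' + γz cos²β tanφ'] / [γz sinβ cosβ].
γz = 20.3·5.3 = 107.59 kN/m²
Numerator = 14.8 + 107.59·cos²39.0°·tan22.6° = 14.8 + 107.59·0.6040·0.4163 = 41.848 kPa
Denominator = 107.59·sin39.0°·cos39.0° = 107.59·0.6293·0.7771 = 52.619 kPa
FS = 41.848 / 52.619 = 0.795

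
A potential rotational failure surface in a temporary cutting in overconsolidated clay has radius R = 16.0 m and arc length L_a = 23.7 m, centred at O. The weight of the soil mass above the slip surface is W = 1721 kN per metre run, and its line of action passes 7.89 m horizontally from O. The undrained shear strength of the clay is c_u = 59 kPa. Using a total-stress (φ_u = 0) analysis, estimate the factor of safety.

Taking moments about the centre O, the resisting moment is provided by the undrained shear strength acting along the arc:
M_R = c_u·L_a·R = 59·23.70·16.0 = 22372.8 kN·m/m
M_D = W·d = 1721·7.89 = 13578.7 kN·m/m
FS = M_R / M_D = 22372.8 / 13578.7 = 1.648

FS = 1.65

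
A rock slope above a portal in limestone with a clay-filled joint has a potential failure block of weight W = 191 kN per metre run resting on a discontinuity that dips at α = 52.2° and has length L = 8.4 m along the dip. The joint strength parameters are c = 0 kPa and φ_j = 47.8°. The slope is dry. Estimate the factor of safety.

FS = 0.86

Resolving the block weight along and normal to the plane and applying the Mohr–Coulomb strength on the joint:
N' = W cosα = 191·cos52.2° = 117.1 kN/m
Driving force T = W sinα = 191·sin52.2° = 150.9 kN/m
Resisting force R = c·L + N'·tanφ_j = 0·8.4 + 117.1·tan47.8° = 0.0 + 129.1 = 129.1 kN/m
FS = R / T = 129.1 / 150.9 = 0.855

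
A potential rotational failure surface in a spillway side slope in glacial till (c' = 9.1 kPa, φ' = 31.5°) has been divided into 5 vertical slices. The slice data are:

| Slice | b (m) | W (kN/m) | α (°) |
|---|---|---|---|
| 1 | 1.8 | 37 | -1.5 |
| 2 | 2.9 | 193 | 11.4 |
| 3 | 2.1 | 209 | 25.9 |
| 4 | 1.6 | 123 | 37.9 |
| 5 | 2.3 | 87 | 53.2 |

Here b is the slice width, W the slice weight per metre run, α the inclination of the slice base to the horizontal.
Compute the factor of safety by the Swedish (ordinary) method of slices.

Ordinary method of slices: FS = Σ[c'·Δl_i + (W_i cosα_i)·tanφ'] / Σ W_i sinα_i, with Δl_i = b_i / cosα_i.
Slice 1: Δl = 1.8/cos(-1.5°) = 1.801 m; N'_1 = 37·cos(-1.5°) = 37.0; c'Δl = 16.39; W sinα = -1.0
Slice 2: Δl = 2.9/cos11.4° = 2.958 m; N'_2 = 193·cos11.4° = 189.2; c'Δl = 26.92; W sinα = 38.1
Slice 3: Δl = 2.1/cos25.9° = 2.334 m; N'_3 = 209·cos25.9° = 188.0; c'Δl = 21.24; W sinα = 91.3
Slice 4: Δl = 1.6/cos37.9° = 2.028 m; N'_4 = 123·cos37.9° = 97.1; c'Δl = 18.45; W sinα = 75.6
Slice 5: Δl = 2.3/cos53.2° = 3.840 m; N'_5 = 87·cos53.2° = 52.1; c'Δl = 34.94; W sinα = 69.7
Σc'Δl = 117.9 kN/m; ΣN' = 563.4 kN/m; ΣW sinα = 273.7 kN/m
Resisting = 117.9 + 563.4·tan31.5° = 117.9 + 345.2 = 463.2 kN/m
FS = 463.2 / 273.7 = 1.692

FS = 1.69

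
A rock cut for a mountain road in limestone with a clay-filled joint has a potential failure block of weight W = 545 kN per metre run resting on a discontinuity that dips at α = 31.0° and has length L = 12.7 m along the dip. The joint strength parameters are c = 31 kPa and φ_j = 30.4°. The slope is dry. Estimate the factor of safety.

Resolving the block weight along and normal to the plane and applying the Mohr–Coulomb strength on the joint:
N' = W cosα = 545·cos31.0° = 467.2 kN/m
Driving force T = W sinα = 545·sin31.0° = 280.7 kN/m
Resisting force R = c·L + N'·tanφ_j = 31·12.7 + 467.2·tan30.4° = 393.7 + 274.1 = 667.8 kN/m
FS = R / T = 667.8 / 280.7 = 2.379

FS = 2.38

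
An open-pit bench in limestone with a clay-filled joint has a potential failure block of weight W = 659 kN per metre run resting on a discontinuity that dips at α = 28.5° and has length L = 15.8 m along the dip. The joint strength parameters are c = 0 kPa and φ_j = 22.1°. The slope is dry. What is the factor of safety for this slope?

Resolving the block weight along and normal to the plane and applying the Mohr–Coulomb strength on the joint:
N' = W cosα = 659·cos28.5° = 579.1 kN/m
Driving force T = W sinα = 659·sin28.5° = 314.4 kN/m
Resisting force R = c·L + N'·tanφ_j = 0·15.8 + 579.1·tan22.1° = 0.0 + 235.2 = 235.2 kN/m
FS = R / T = 235.2 / 314.4 = 0.748

FS = 0.75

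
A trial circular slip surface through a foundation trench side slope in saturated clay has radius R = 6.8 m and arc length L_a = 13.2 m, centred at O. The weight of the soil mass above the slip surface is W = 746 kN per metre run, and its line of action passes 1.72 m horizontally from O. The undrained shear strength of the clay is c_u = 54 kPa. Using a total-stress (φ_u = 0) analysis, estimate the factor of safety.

FS = 3.78

Taking moments about the centre O, the resisting moment is provided by the undrained shear strength acting along the arc:
M_R = c_u·L_a·R = 54·13.20·6.8 = 4847.0 kN·m/m
M_D = W·d = 746·1.72 = 1283.1 kN·m/m
FS = M_R / M_D = 4847.0 / 1283.1 = 3.778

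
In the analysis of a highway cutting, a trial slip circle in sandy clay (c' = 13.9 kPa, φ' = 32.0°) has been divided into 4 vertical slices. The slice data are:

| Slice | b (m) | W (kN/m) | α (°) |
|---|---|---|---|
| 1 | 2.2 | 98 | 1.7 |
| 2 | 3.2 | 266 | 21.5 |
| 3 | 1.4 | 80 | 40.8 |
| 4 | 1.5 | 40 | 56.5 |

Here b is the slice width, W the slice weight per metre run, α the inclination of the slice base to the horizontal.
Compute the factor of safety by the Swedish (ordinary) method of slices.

FS = 2.20

Ordinary method of slices: FS = Σ[c'·Δl_i + (W_i cosα_i)·tanφ'] / Σ W_i sinα_i, with Δl_i = b_i / cosα_i.
Slice 1: Δl = 2.2/cos1.7° = 2.201 m; N'_1 = 98·cos1.7° = 98.0; c'Δl = 30.59; W sinα = 2.9
Slice 2: Δl = 3.2/cos21.5° = 3.439 m; N'_2 = 266·cos21.5° = 247.5; c'Δl = 47.81; W sinα = 97.5
Slice 3: Δl = 1.4/cos40.8° = 1.849 m; N'_3 = 80·cos40.8° = 60.6; c'Δl = 25.71; W sinα = 52.3
Slice 4: Δl = 1.5/cos56.5° = 2.718 m; N'_4 = 40·cos56.5° = 22.1; c'Δl = 37.78; W sinα = 33.4
Σc'Δl = 141.9 kN/m; ΣN' = 428.1 kN/m; ΣW sinα = 186.0 kN/m
Resisting = 141.9 + 428.1·tan32.0° = 141.9 + 267.5 = 409.4 kN/m
FS = 409.4 / 186.0 = 2.201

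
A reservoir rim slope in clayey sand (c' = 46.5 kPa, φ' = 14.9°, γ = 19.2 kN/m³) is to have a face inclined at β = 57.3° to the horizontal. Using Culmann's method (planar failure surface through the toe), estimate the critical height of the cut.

H_c = 30.12 m

Culmann's analysis gives the critical failure plane at α_cr = (β + φ')/2 = (57.3 + 14.9)/2 = 36.1°, and the critical height
H_c = (4c'/γ) · sinβ cosφ' / [1 − cos(β − φ')]
    = (4·46.5/19.2) · sin57.3°·cos14.9° / [1 − cos(42.4°)]
    = 9.688 · 0.8415·0.9664 / [1 − 0.7385]
    = 9.688 · 0.8132 / 0.2615
    = 30.12 m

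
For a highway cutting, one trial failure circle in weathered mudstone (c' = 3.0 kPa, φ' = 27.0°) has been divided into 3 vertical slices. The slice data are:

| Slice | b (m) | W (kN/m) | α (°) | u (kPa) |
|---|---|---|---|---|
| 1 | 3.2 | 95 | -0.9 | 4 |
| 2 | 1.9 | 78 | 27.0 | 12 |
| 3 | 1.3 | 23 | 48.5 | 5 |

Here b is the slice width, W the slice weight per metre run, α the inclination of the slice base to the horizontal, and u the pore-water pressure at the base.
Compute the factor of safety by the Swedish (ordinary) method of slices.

Ordinary method of slices: FS = Σ[c'·Δl_i + (W_i cosα_i − u_i·Δl_i)·tanφ'] / Σ W_i sinα_i, with Δl_i = b_i / cosα_i.
Slice 1: Δl = 3.2/cos(-0.9°) = 3.200 m; N'_1 = 95·cos(-0.9°) − 4·3.200 = 82.2; c'Δl = 9.60; W sinα = -1.5
Slice 2: Δl = 1.9/cos27.0° = 2.132 m; N'_2 = 78·cos27.0° − 12·2.132 = 43.9; c'Δl = 6.40; W sinα = 35.4
Slice 3: Δl = 1.3/cos48.5° = 1.962 m; N'_3 = 23·cos48.5° − 5·1.962 = 5.4; c'Δl = 5.89; W sinα = 17.2
Σc'Δl = 21.9 kN/m; ΣN' = 131.5 kN/m; ΣW sinα = 51.1 kN/m
Resisting = 21.9 + 131.5·tan27.0° = 21.9 + 67.0 = 88.9 kN/m
FS = 88.9 / 51.1 = 1.738

FS = 1.74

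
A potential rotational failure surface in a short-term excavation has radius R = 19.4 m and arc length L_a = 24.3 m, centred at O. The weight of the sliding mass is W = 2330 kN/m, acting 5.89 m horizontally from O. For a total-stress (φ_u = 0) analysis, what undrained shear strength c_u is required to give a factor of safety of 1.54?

c_u = 44.8 kPa

FS = c_u·L_a·R / (W·d), so c_u = FS·W·d / (L_a·R).
c_u = 1.54·2330·5.89 / (24.30·19.4) = 21134.5 / 471.42 = 44.83 kPa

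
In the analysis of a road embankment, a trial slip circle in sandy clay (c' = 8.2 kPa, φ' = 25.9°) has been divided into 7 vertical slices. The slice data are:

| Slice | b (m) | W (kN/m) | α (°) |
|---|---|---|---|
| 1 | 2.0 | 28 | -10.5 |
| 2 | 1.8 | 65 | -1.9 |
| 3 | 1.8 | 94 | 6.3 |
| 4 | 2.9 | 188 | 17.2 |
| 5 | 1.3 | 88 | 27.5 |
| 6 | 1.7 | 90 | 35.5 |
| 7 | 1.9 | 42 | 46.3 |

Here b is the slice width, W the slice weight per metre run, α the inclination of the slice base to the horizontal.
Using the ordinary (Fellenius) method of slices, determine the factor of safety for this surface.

Ordinary method of slices: FS = Σ[c'·Δl_i + (W_i cosα_i)·tanφ'] / Σ W_i sinα_i, with Δl_i = b_i / cosα_i.
Slice 1: Δl = 2.0/cos(-10.5°) = 2.034 m; N'_1 = 28·cos(-10.5°) = 27.5; c'Δl = 16.68; W sinα = -5.1
Slice 2: Δl = 1.8/cos(-1.9°) = 1.801 m; N'_2 = 65·cos(-1.9°) = 65.0; c'Δl = 14.77; W sinα = -2.2
Slice 3: Δl = 1.8/cos6.3° = 1.811 m; N'_3 = 94·cos6.3° = 93.4; c'Δl = 14.85; W sinα = 10.3
Slice 4: Δl = 2.9/cos17.2° = 3.036 m; N'_4 = 188·cos17.2° = 179.6; c'Δl = 24.89; W sinα = 55.6
Slice 5: Δl = 1.3/cos27.5° = 1.466 m; N'_5 = 88·cos27.5° = 78.1; c'Δl = 12.02; W sinα = 40.6
Slice 6: Δl = 1.7/cos35.5° = 2.088 m; N'_6 = 90·cos35.5° = 73.3; c'Δl = 17.12; W sinα = 52.3
Slice 7: Δl = 1.9/cos46.3° = 2.750 m; N'_7 = 42·cos46.3° = 29.0; c'Δl = 22.55; W sinα = 30.4
Σc'Δl = 122.9 kN/m; ΣN' = 545.9 kN/m; ΣW sinα = 181.9 kN/m
Resisting = 122.9 + 545.9·tan25.9° = 122.9 + 265.1 = 387.9 kN/m
FS = 387.9 / 181.9 = 2.133

FS = 2.13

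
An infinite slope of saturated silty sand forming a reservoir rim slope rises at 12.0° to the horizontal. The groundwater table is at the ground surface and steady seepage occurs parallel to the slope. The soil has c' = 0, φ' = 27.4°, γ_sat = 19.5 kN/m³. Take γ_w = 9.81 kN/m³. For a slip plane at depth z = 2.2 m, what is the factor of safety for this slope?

FS = 1.21

With seepage parallel to the slope and the water table at the surface, the effective normal stress on the slip plane uses the buoyant unit weight γ' = γ_sat − γ_w while the driving shear stress uses γ_sat:
FS = [c' + γ' z cos²β tanφ'] / [γ_sat z sinβ cosβ]
(For c' = 0 this reduces to FS = (γ'/γ_sat)·tanφ'/tanβ.)
γ' = 19.5 − 9.81 = 9.69 kN/m³
Numerator = 0.0 + 9.69·2.2·cos²12.0°·tan27.4° = 0.0 + 9.69·2.2·0.9568·0.5184 = 10.573 kPa
Denominator = 19.5·2.2·sin12.0°·cos12.0° = 19.5·2.2·0.2079·0.9781 = 8.725 kPa
FS = 10.573 / 8.725 = 1.212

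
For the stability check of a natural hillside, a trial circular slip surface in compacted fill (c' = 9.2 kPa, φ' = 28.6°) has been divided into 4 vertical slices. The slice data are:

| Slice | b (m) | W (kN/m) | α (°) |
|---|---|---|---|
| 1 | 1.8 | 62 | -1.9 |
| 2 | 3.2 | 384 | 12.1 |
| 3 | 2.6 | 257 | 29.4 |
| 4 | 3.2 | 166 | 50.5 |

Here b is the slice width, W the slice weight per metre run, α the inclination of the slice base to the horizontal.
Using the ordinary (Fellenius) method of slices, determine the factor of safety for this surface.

FS = 1.62

Ordinary method of slices: FS = Σ[c'·Δl_i + (W_i cosα_i)·tanφ'] / Σ W_i sinα_i, with Δl_i = b_i / cosα_i.
Slice 1: Δl = 1.8/cos(-1.9°) = 1.801 m; N'_1 = 62·cos(-1.9°) = 62.0; c'Δl = 16.57; W sinα = -2.1
Slice 2: Δl = 3.2/cos12.1° = 3.273 m; N'_2 = 384·cos12.1° = 375.5; c'Δl = 30.11; W sinα = 80.5
Slice 3: Δl = 2.6/cos29.4° = 2.984 m; N'_3 = 257·cos29.4° = 223.9; c'Δl = 27.46; W sinα = 126.2
Slice 4: Δl = 3.2/cos50.5° = 5.031 m; N'_4 = 166·cos50.5° = 105.6; c'Δl = 46.28; W sinα = 128.1
Σc'Δl = 120.4 kN/m; ΣN' = 766.9 kN/m; ΣW sinα = 332.7 kN/m
Resisting = 120.4 + 766.9·tan28.6° = 120.4 + 418.1 = 538.6 kN/m
FS = 538.6 / 332.7 = 1.619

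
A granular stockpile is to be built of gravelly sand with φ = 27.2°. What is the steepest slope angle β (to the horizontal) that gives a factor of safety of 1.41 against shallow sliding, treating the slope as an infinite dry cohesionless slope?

For an infinite dry cohesionless slope FS = tanφ/tanβ, so tanβ = tanφ / FS.
tanβ = tan27.2° / 1.41 = 0.5139 / 1.41 = 0.3645
β = arctan(0.3645) = 20.03°

β = 20.0°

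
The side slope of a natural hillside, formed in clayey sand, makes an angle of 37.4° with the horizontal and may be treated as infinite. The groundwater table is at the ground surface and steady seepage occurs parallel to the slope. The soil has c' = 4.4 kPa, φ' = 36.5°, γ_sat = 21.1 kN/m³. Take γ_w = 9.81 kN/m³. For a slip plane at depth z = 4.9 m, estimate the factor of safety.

FS = 0.61

With seepage parallel to the slope and the water table at the surface, the effective normal stress on the slip plane uses the buoyant unit weight γ' = γ_sat − γ_w while the driving shear stress uses γ_sat:
FS = [c' + γ' z cos²β tanφ'] / [γ_sat z sinβ cosβ]
γ' = 21.1 − 9.81 = 11.29 kN/m³
Numerator = 4.4 + 11.29·4.9·cos²37.4°·tan36.5° = 4.4 + 11.29·4.9·0.6311·0.7400 = 30.234 kPa
Denominator = 21.1·4.9·sin37.4°·cos37.4° = 21.1·4.9·0.6074·0.7944 = 49.887 kPa
FS = 30.234 / 49.887 = 0.606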